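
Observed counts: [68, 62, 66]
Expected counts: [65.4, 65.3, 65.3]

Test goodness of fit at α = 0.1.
Chi-square goodness of fit test:
H₀: observed counts match expected distribution
H₁: observed counts differ from expected distribution
df = k - 1 = 2
χ² = Σ(O - E)²/E
   = (68 - 65.4)²/65.4 + (62 - 65.3)²/65.3 + (66 - 65.3)²/65.3
   = 0.103 + 0.167 + 0.008
   = 0.28
p-value = 0.8704

Since p-value > α = 0.1, we fail to reject H₀.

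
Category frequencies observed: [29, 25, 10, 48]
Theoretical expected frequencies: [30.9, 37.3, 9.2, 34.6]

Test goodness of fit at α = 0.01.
Chi-square goodness of fit test:
H₀: observed counts match expected distribution
H₁: observed counts differ from expected distribution
df = k - 1 = 3
χ² = Σ(O - E)²/E
   = (29 - 30.9)²/30.9 + (25 - 37.3)²/37.3 + (10 - 9.2)²/9.2 + (48 - 34.6)²/34.6
   = 0.117 + 4.056 + 0.070 + 5.190
   = 9.43
p-value = 0.0241

Since p-value > α = 0.01, we fail to reject H₀.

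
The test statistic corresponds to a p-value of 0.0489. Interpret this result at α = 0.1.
Since p = 0.0489 < α = 0.1, reject H₀.
There is sufficient evidence to reject the null hypothesis; the result is statistically significant at the 0.1 level.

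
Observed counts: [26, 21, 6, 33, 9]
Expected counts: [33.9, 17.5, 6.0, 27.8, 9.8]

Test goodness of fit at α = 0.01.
Chi-square goodness of fit test:
H₀: observed counts match expected distribution
H₁: observed counts differ from expected distribution
df = k - 1 = 4
χ² = Σ(O - E)²/E
   = (26 - 33.9)²/33.9 + (21 - 17.5)²/17.5 + (6 - 6.0)²/6.0 + (33 - 27.8)²/27.8 + (9 - 9.8)²/9.8
   = 1.841 + 0.700 + 0.000 + 0.973 + 0.065
   = 3.58
p-value = 0.4660

Since p-value > α = 0.01, we fail to reject H₀.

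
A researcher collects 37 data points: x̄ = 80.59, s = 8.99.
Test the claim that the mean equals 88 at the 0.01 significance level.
One-sample t-test:
H₀: μ = 88
H₁: μ ≠ 88
df = n - 1 = 36
t = (x̄ - μ₀) / (s/√n) = (80.59 - 88) / (8.99/√37) = -5.014
p-value < 0.0001

Since p-value < α = 0.01, we reject H₀.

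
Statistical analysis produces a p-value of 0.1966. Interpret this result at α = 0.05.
Since p = 0.1966 > α = 0.05, fail to reject H₀.
There is insufficient evidence to reject the null hypothesis; the result is not statistically significant at the 0.05 level.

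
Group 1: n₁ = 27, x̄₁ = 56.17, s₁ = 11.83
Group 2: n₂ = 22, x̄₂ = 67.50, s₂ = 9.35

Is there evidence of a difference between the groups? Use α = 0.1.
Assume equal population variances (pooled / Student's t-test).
Student's two-sample t-test (equal variances):
H₀: μ₁ = μ₂
H₁: μ₁ ≠ μ₂
df = n₁ + n₂ - 2 = 47
Pooled variance s_p² = [(n₁-1)s₁² + (n₂-1)s₂²] / (n₁ + n₂ - 2) = [(26)(11.83²) + (21)(9.35²)] / 47 = 116.4797
SE = √(s_p²(1/n₁ + 1/n₂)) = √(116.4797 × (1/27 + 1/22)) = 3.0998
t = (x̄₁ - x̄₂) / SE = (56.17 - 67.50) / 3.0998 = -11.33 / 3.0998 = -3.655
p-value = 0.0006

Since p-value < α = 0.1, we reject H₀.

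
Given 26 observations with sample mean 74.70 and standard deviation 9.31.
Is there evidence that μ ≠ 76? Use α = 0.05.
One-sample t-test:
H₀: μ = 76
H₁: μ ≠ 76
df = n - 1 = 25
t = (x̄ - μ₀) / (s/√n) = (74.70 - 76) / (9.31/√26) = -0.712
p-value = 0.4831

Since p-value > α = 0.05, we fail to reject H₀.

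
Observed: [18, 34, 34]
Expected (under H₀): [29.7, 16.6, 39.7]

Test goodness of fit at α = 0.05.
Chi-square goodness of fit test:
H₀: observed counts match expected distribution
H₁: observed counts differ from expected distribution
df = k - 1 = 2
χ² = Σ(O - E)²/E
   = (18 - 29.7)²/29.7 + (34 - 16.6)²/16.6 + (34 - 39.7)²/39.7
   = 4.609 + 18.239 + 0.818
   = 23.67
p-value < 0.0001

Since p-value < α = 0.05, we reject H₀.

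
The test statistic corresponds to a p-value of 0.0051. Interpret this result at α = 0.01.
Since p = 0.0051 < α = 0.01, reject H₀.
There is sufficient evidence to reject the null hypothesis; the result is statistically significant at the 0.01 level.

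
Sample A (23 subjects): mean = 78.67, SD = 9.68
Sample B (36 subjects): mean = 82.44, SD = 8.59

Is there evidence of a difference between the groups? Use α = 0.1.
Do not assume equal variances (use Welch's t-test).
Welch's two-sample t-test:
H₀: μ₁ = μ₂
H₁: μ₁ ≠ μ₂
s₁²/n₁ = 9.68²/23 = 4.0740,  s₂²/n₂ = 8.59²/36 = 2.0497
SE = √(s₁²/n₁ + s₂²/n₂) = √(4.0740 + 2.0497) = 2.4746
df (Welch-Satterthwaite) = (s₁²/n₁ + s₂²/n₂)² / [(s₁²/n₁)²/(n₁-1) + (s₂²/n₂)²/(n₂-1)] ≈ 42.88
t = (x̄₁ - x̄₂) / SE = (78.67 - 82.44) / 2.4746 = -3.77 / 2.4746 = -1.523
p-value = 0.1350

Since p-value > α = 0.1, we fail to reject H₀.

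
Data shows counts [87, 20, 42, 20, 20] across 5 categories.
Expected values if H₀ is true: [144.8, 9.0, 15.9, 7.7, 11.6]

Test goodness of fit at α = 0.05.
Chi-square goodness of fit test:
H₀: observed counts match expected distribution
H₁: observed counts differ from expected distribution
df = k - 1 = 4
χ² = Σ(O - E)²/E
   = (87 - 144.8)²/144.8 + (20 - 9.0)²/9.0 + (42 - 15.9)²/15.9 + (20 - 7.7)²/7.7 + (20 - 11.6)²/11.6
   = 23.072 + 13.444 + 42.843 + 19.648 + 6.083
   = 105.09
p-value < 0.0001

Since p-value < α = 0.05, we reject H₀.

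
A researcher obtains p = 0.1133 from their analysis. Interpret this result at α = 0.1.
Since p = 0.1133 > α = 0.1, fail to reject H₀.
There is insufficient evidence to reject the null hypothesis; the result is not statistically significant at the 0.1 level.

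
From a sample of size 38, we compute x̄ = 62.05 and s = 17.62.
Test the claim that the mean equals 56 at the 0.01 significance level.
One-sample t-test:
H₀: μ = 56
H₁: μ ≠ 56
df = n - 1 = 37
t = (x̄ - μ₀) / (s/√n) = (62.05 - 56) / (17.62/√38) = 2.117
p-value = 0.0411

Since p-value > α = 0.01, we fail to reject H₀.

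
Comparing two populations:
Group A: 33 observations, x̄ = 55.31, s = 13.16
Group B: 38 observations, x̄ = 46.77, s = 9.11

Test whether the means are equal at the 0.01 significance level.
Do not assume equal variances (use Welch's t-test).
Welch's two-sample t-test:
H₀: μ₁ = μ₂
H₁: μ₁ ≠ μ₂
s₁²/n₁ = 13.16²/33 = 5.2480,  s₂²/n₂ = 9.11²/38 = 2.1840
SE = √(s₁²/n₁ + s₂²/n₂) = √(5.2480 + 2.1840) = 2.7262
df (Welch-Satterthwaite) = (s₁²/n₁ + s₂²/n₂)² / [(s₁²/n₁)²/(n₁-1) + (s₂²/n₂)²/(n₂-1)] ≈ 55.82
t = (x̄₁ - x̄₂) / SE = (55.31 - 46.77) / 2.7262 = 8.54 / 2.7262 = 3.133
p-value = 0.0028

Since p-value < α = 0.01, we reject H₀.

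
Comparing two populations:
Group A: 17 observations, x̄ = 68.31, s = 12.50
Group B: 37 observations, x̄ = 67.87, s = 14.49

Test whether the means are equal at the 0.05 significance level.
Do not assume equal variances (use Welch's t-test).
Welch's two-sample t-test:
H₀: μ₁ = μ₂
H₁: μ₁ ≠ μ₂
s₁²/n₁ = 12.50²/17 = 9.1912,  s₂²/n₂ = 14.49²/37 = 5.6746
SE = √(s₁²/n₁ + s₂²/n₂) = √(9.1912 + 5.6746) = 3.8556
df (Welch-Satterthwaite) = (s₁²/n₁ + s₂²/n₂)² / [(s₁²/n₁)²/(n₁-1) + (s₂²/n₂)²/(n₂-1)] ≈ 35.79
t = (x̄₁ - x̄₂) / SE = (68.31 - 67.87) / 3.8556 = 0.44 / 3.8556 = 0.114
p-value = 0.9098

Since p-value > α = 0.05, we fail to reject H₀.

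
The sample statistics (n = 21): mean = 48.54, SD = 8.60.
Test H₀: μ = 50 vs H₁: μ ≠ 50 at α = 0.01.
One-sample t-test:
H₀: μ = 50
H₁: μ ≠ 50
df = n - 1 = 20
t = (x̄ - μ₀) / (s/√n) = (48.54 - 50) / (8.60/√21) = -0.778
p-value = 0.4457

Since p-value > α = 0.01, we fail to reject H₀.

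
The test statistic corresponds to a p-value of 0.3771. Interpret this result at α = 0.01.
Since p = 0.3771 > α = 0.01, fail to reject H₀.
There is insufficient evidence to reject the null hypothesis; the result is not statistically significant at the 0.01 level.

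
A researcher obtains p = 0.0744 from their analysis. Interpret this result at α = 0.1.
Since p = 0.0744 < α = 0.1, reject H₀.
There is sufficient evidence to reject the null hypothesis; the result is statistically significant at the 0.1 level.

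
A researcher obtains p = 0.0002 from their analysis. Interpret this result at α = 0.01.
Since p = 0.0002 < α = 0.01, reject H₀.
There is sufficient evidence to reject the null hypothesis; the result is statistically significant at the 0.01 level.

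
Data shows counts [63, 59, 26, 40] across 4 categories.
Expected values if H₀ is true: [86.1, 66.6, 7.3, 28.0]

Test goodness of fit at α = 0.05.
Chi-square goodness of fit test:
H₀: observed counts match expected distribution
H₁: observed counts differ from expected distribution
df = k - 1 = 3
χ² = Σ(O - E)²/E
   = (63 - 86.1)²/86.1 + (59 - 66.6)²/66.6 + (26 - 7.3)²/7.3 + (40 - 28.0)²/28.0
   = 6.198 + 0.867 + 47.903 + 5.143
   = 60.11
p-value < 0.0001

Since p-value < α = 0.05, we reject H₀.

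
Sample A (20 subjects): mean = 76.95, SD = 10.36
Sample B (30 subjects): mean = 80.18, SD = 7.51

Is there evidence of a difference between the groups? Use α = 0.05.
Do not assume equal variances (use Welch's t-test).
Welch's two-sample t-test:
H₀: μ₁ = μ₂
H₁: μ₁ ≠ μ₂
s₁²/n₁ = 10.36²/20 = 5.3665,  s₂²/n₂ = 7.51²/30 = 1.8800
SE = √(s₁²/n₁ + s₂²/n₂) = √(5.3665 + 1.8800) = 2.6919
df (Welch-Satterthwaite) = (s₁²/n₁ + s₂²/n₂)² / [(s₁²/n₁)²/(n₁-1) + (s₂²/n₂)²/(n₂-1)] ≈ 32.07
t = (x̄₁ - x̄₂) / SE = (76.95 - 80.18) / 2.6919 = -3.23 / 2.6919 = -1.200
p-value = 0.2390

Since p-value > α = 0.05, we fail to reject H₀.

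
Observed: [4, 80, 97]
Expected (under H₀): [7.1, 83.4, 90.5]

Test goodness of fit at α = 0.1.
Chi-square goodness of fit test:
H₀: observed counts match expected distribution
H₁: observed counts differ from expected distribution
df = k - 1 = 2
χ² = Σ(O - E)²/E
   = (4 - 7.1)²/7.1 + (80 - 83.4)²/83.4 + (97 - 90.5)²/90.5
   = 1.354 + 0.139 + 0.467
   = 1.96
p-value = 0.3755

Since p-value > α = 0.1, we fail to reject H₀.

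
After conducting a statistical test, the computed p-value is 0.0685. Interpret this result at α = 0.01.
Since p = 0.0685 > α = 0.01, fail to reject H₀.
There is insufficient evidence to reject the null hypothesis; the result is not statistically significant at the 0.01 level.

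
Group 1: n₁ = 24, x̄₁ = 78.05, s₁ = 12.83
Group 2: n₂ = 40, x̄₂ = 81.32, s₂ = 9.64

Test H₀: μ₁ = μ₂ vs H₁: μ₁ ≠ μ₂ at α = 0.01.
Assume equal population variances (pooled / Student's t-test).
Student's two-sample t-test (equal variances):
H₀: μ₁ = μ₂
H₁: μ₁ ≠ μ₂
df = n₁ + n₂ - 2 = 62
Pooled variance s_p² = [(n₁-1)s₁² + (n₂-1)s₂²] / (n₁ + n₂ - 2) = [(23)(12.83²) + (39)(9.64²)] / 62 = 119.5203
SE = √(s_p²(1/n₁ + 1/n₂)) = √(119.5203 × (1/24 + 1/40)) = 2.8228
t = (x̄₁ - x̄₂) / SE = (78.05 - 81.32) / 2.8228 = -3.27 / 2.8228 = -1.158
p-value = 0.2511

Since p-value > α = 0.01, we fail to reject H₀.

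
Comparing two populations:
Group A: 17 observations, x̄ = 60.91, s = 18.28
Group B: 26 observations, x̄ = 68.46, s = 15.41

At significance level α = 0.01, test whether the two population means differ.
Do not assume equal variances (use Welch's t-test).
Welch's two-sample t-test:
H₀: μ₁ = μ₂
H₁: μ₁ ≠ μ₂
s₁²/n₁ = 18.28²/17 = 19.6564,  s₂²/n₂ = 15.41²/26 = 9.1334
SE = √(s₁²/n₁ + s₂²/n₂) = √(19.6564 + 9.1334) = 5.3656
df (Welch-Satterthwaite) = (s₁²/n₁ + s₂²/n₂)² / [(s₁²/n₁)²/(n₁-1) + (s₂²/n₂)²/(n₂-1)] ≈ 30.16
t = (x̄₁ - x̄₂) / SE = (60.91 - 68.46) / 5.3656 = -7.55 / 5.3656 = -1.407
p-value = 0.1696

Since p-value > α = 0.01, we fail to reject H₀.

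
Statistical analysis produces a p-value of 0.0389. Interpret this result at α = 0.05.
Since p = 0.0389 < α = 0.05, reject H₀.
There is sufficient evidence to reject the null hypothesis; the result is statistically significant at the 0.05 level.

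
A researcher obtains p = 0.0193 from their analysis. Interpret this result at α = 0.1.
Since p = 0.0193 < α = 0.1, reject H₀.
There is sufficient evidence to reject the null hypothesis; the result is statistically significant at the 0.1 level.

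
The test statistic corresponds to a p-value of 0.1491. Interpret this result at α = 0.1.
Since p = 0.1491 > α = 0.1, fail to reject H₀.
There is insufficient evidence to reject the null hypothesis; the result is not statistically significant at the 0.1 level.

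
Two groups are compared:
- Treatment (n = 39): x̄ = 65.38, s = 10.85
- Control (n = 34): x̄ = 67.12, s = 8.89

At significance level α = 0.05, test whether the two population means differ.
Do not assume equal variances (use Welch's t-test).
Welch's two-sample t-test:
H₀: μ₁ = μ₂
H₁: μ₁ ≠ μ₂
s₁²/n₁ = 10.85²/39 = 3.0185,  s₂²/n₂ = 8.89²/34 = 2.3245
SE = √(s₁²/n₁ + s₂²/n₂) = √(3.0185 + 2.3245) = 2.3115
df (Welch-Satterthwaite) = (s₁²/n₁ + s₂²/n₂)² / [(s₁²/n₁)²/(n₁-1) + (s₂²/n₂)²/(n₂-1)] ≈ 70.75
t = (x̄₁ - x̄₂) / SE = (65.38 - 67.12) / 2.3115 = -1.74 / 2.3115 = -0.753
p-value = 0.4541

Since p-value > α = 0.05, we fail to reject H₀.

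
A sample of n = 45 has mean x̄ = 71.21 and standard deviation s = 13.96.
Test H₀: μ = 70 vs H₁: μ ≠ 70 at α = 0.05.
One-sample t-test:
H₀: μ = 70
H₁: μ ≠ 70
df = n - 1 = 44
t = (x̄ - μ₀) / (s/√n) = (71.21 - 70) / (13.96/√45) = 0.581
p-value = 0.5639

Since p-value > α = 0.05, we fail to reject H₀.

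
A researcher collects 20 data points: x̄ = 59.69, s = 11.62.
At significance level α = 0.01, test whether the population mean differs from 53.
One-sample t-test:
H₀: μ = 53
H₁: μ ≠ 53
df = n - 1 = 19
t = (x̄ - μ₀) / (s/√n) = (59.69 - 53) / (11.62/√20) = 2.575
p-value = 0.0186

Since p-value > α = 0.01, we fail to reject H₀.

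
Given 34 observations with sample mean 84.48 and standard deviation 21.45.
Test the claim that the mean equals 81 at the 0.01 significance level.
One-sample t-test:
H₀: μ = 81
H₁: μ ≠ 81
df = n - 1 = 33
t = (x̄ - μ₀) / (s/√n) = (84.48 - 81) / (21.45/√34) = 0.946
p-value = 0.3510

Since p-value > α = 0.01, we fail to reject H₀.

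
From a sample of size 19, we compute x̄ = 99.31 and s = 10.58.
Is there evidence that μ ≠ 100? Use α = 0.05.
One-sample t-test:
H₀: μ = 100
H₁: μ ≠ 100
df = n - 1 = 18
t = (x̄ - μ₀) / (s/√n) = (99.31 - 100) / (10.58/√19) = -0.284
p-value = 0.7794

Since p-value > α = 0.05, we fail to reject H₀.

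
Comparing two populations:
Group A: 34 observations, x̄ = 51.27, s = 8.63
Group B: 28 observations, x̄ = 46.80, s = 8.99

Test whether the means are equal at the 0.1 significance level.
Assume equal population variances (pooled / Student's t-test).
Student's two-sample t-test (equal variances):
H₀: μ₁ = μ₂
H₁: μ₁ ≠ μ₂
df = n₁ + n₂ - 2 = 60
Pooled variance s_p² = [(n₁-1)s₁² + (n₂-1)s₂²] / (n₁ + n₂ - 2) = [(33)(8.63²) + (27)(8.99²)] / 60 = 77.3313
SE = √(s_p²(1/n₁ + 1/n₂)) = √(77.3313 × (1/34 + 1/28)) = 2.2442
t = (x̄₁ - x̄₂) / SE = (51.27 - 46.80) / 2.2442 = 4.47 / 2.2442 = 1.992
p-value = 0.0509

Since p-value < α = 0.1, we reject H₀.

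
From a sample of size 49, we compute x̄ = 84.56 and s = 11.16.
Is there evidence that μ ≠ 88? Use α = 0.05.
One-sample t-test:
H₀: μ = 88
H₁: μ ≠ 88
df = n - 1 = 48
t = (x̄ - μ₀) / (s/√n) = (84.56 - 88) / (11.16/√49) = -2.158
p-value = 0.0360

Since p-value < α = 0.05, we reject H₀.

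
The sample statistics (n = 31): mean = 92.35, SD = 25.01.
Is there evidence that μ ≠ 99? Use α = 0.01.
One-sample t-test:
H₀: μ = 99
H₁: μ ≠ 99
df = n - 1 = 30
t = (x̄ - μ₀) / (s/√n) = (92.35 - 99) / (25.01/√31) = -1.480
p-value = 0.1492

Since p-value > α = 0.01, we fail to reject H₀.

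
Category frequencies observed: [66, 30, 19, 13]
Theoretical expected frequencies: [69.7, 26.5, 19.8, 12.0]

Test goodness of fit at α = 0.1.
Chi-square goodness of fit test:
H₀: observed counts match expected distribution
H₁: observed counts differ from expected distribution
df = k - 1 = 3
χ² = Σ(O - E)²/E
   = (66 - 69.7)²/69.7 + (30 - 26.5)²/26.5 + (19 - 19.8)²/19.8 + (13 - 12.0)²/12.0
   = 0.196 + 0.462 + 0.032 + 0.083
   = 0.77
p-value = 0.8556

Since p-value > α = 0.1, we fail to reject H₀.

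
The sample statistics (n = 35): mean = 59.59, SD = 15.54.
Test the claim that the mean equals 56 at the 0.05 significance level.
One-sample t-test:
H₀: μ = 56
H₁: μ ≠ 56
df = n - 1 = 34
t = (x̄ - μ₀) / (s/√n) = (59.59 - 56) / (15.54/√35) = 1.367
p-value = 0.1807

Since p-value > α = 0.05, we fail to reject H₀.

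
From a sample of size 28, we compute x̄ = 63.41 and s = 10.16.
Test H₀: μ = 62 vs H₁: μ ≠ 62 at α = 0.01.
One-sample t-test:
H₀: μ = 62
H₁: μ ≠ 62
df = n - 1 = 27
t = (x̄ - μ₀) / (s/√n) = (63.41 - 62) / (10.16/√28) = 0.734
p-value = 0.4691

Since p-value > α = 0.01, we fail to reject H₀.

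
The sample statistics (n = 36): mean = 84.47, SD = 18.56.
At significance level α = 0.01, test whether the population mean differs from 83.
One-sample t-test:
H₀: μ = 83
H₁: μ ≠ 83
df = n - 1 = 35
t = (x̄ - μ₀) / (s/√n) = (84.47 - 83) / (18.56/√36) = 0.475
p-value = 0.6376

Since p-value > α = 0.01, we fail to reject H₀.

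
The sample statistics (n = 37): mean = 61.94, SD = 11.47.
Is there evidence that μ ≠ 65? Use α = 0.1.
One-sample t-test:
H₀: μ = 65
H₁: μ ≠ 65
df = n - 1 = 36
t = (x̄ - μ₀) / (s/√n) = (61.94 - 65) / (11.47/√37) = -1.623
p-value = 0.1134

Since p-value > α = 0.1, we fail to reject H₀.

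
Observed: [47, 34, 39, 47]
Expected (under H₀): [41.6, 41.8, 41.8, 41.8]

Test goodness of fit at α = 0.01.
Chi-square goodness of fit test:
H₀: observed counts match expected distribution
H₁: observed counts differ from expected distribution
df = k - 1 = 3
χ² = Σ(O - E)²/E
   = (47 - 41.6)²/41.6 + (34 - 41.8)²/41.8 + (39 - 41.8)²/41.8 + (47 - 41.8)²/41.8
   = 0.701 + 1.456 + 0.188 + 0.647
   = 2.99
p-value = 0.3930

Since p-value > α = 0.01, we fail to reject H₀.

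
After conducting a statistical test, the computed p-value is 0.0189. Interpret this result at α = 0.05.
Since p = 0.0189 < α = 0.05, reject H₀.
There is sufficient evidence to reject the null hypothesis; the result is statistically significant at the 0.05 level.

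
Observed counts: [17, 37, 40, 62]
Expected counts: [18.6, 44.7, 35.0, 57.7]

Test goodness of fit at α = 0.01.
Chi-square goodness of fit test:
H₀: observed counts match expected distribution
H₁: observed counts differ from expected distribution
df = k - 1 = 3
χ² = Σ(O - E)²/E
   = (17 - 18.6)²/18.6 + (37 - 44.7)²/44.7 + (40 - 35.0)²/35.0 + (62 - 57.7)²/57.7
   = 0.138 + 1.326 + 0.714 + 0.320
   = 2.50
p-value = 0.4755

Since p-value > α = 0.01, we fail to reject H₀.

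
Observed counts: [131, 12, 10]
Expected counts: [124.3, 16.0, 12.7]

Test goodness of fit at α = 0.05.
Chi-square goodness of fit test:
H₀: observed counts match expected distribution
H₁: observed counts differ from expected distribution
df = k - 1 = 2
χ² = Σ(O - E)²/E
   = (131 - 124.3)²/124.3 + (12 - 16.0)²/16.0 + (10 - 12.7)²/12.7
   = 0.361 + 1.000 + 0.574
   = 1.94
p-value = 0.3800

Since p-value > α = 0.05, we fail to reject H₀.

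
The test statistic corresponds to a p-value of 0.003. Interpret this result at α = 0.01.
Since p = 0.003 < α = 0.01, reject H₀.
There is sufficient evidence to reject the null hypothesis; the result is statistically significant at the 0.01 level.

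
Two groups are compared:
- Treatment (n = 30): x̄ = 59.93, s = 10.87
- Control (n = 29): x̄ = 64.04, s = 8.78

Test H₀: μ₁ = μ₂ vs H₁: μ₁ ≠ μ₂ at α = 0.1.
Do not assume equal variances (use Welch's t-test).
Welch's two-sample t-test:
H₀: μ₁ = μ₂
H₁: μ₁ ≠ μ₂
s₁²/n₁ = 10.87²/30 = 3.9386,  s₂²/n₂ = 8.78²/29 = 2.6582
SE = √(s₁²/n₁ + s₂²/n₂) = √(3.9386 + 2.6582) = 2.5684
df (Welch-Satterthwaite) = (s₁²/n₁ + s₂²/n₂)² / [(s₁²/n₁)²/(n₁-1) + (s₂²/n₂)²/(n₂-1)] ≈ 55.28
t = (x̄₁ - x̄₂) / SE = (59.93 - 64.04) / 2.5684 = -4.11 / 2.5684 = -1.600
p-value = 0.1153

Since p-value > α = 0.1, we fail to reject H₀.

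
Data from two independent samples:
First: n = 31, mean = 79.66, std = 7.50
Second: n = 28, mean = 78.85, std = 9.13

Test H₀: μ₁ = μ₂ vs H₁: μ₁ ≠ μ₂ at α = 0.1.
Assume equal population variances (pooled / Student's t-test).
Student's two-sample t-test (equal variances):
H₀: μ₁ = μ₂
H₁: μ₁ ≠ μ₂
df = n₁ + n₂ - 2 = 57
Pooled variance s_p² = [(n₁-1)s₁² + (n₂-1)s₂²] / (n₁ + n₂ - 2) = [(30)(7.50²) + (27)(9.13²)] / 57 = 69.0901
SE = √(s_p²(1/n₁ + 1/n₂)) = √(69.0901 × (1/31 + 1/28)) = 2.1671
t = (x̄₁ - x̄₂) / SE = (79.66 - 78.85) / 2.1671 = 0.81 / 2.1671 = 0.374
p-value = 0.7100

Since p-value > α = 0.1, we fail to reject H₀.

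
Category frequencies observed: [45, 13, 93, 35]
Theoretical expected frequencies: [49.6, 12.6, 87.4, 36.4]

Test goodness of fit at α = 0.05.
Chi-square goodness of fit test:
H₀: observed counts match expected distribution
H₁: observed counts differ from expected distribution
df = k - 1 = 3
χ² = Σ(O - E)²/E
   = (45 - 49.6)²/49.6 + (13 - 12.6)²/12.6 + (93 - 87.4)²/87.4 + (35 - 36.4)²/36.4
   = 0.427 + 0.013 + 0.359 + 0.054
   = 0.85
p-value = 0.8370

Since p-value > α = 0.05, we fail to reject H₀.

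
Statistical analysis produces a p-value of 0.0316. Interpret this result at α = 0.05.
Since p = 0.0316 < α = 0.05, reject H₀.
There is sufficient evidence to reject the null hypothesis; the result is statistically significant at the 0.05 level.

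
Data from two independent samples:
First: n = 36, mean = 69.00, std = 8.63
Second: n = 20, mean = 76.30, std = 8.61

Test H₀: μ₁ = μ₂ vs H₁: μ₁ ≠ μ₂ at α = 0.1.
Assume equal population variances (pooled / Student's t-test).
Student's two-sample t-test (equal variances):
H₀: μ₁ = μ₂
H₁: μ₁ ≠ μ₂
df = n₁ + n₂ - 2 = 54
Pooled variance s_p² = [(n₁-1)s₁² + (n₂-1)s₂²] / (n₁ + n₂ - 2) = [(35)(8.63²) + (19)(8.61²)] / 54 = 74.3556
SE = √(s_p²(1/n₁ + 1/n₂)) = √(74.3556 × (1/36 + 1/20)) = 2.4048
t = (x̄₁ - x̄₂) / SE = (69.00 - 76.30) / 2.4048 = -7.30 / 2.4048 = -3.036
p-value = 0.0037

Since p-value < α = 0.1, we reject H₀.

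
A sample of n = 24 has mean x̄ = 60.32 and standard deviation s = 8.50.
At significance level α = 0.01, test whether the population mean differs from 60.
One-sample t-test:
H₀: μ = 60
H₁: μ ≠ 60
df = n - 1 = 23
t = (x̄ - μ₀) / (s/√n) = (60.32 - 60) / (8.50/√24) = 0.184
p-value = 0.8553

Since p-value > α = 0.01, we fail to reject H₀.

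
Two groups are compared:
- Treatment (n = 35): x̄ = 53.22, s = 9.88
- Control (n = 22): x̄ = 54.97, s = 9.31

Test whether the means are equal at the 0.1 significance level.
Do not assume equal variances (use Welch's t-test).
Welch's two-sample t-test:
H₀: μ₁ = μ₂
H₁: μ₁ ≠ μ₂
s₁²/n₁ = 9.88²/35 = 2.7890,  s₂²/n₂ = 9.31²/22 = 3.9398
SE = √(s₁²/n₁ + s₂²/n₂) = √(2.7890 + 3.9398) = 2.5940
df (Welch-Satterthwaite) = (s₁²/n₁ + s₂²/n₂)² / [(s₁²/n₁)²/(n₁-1) + (s₂²/n₂)²/(n₂-1)] ≈ 46.78
t = (x̄₁ - x̄₂) / SE = (53.22 - 54.97) / 2.5940 = -1.75 / 2.5940 = -0.675
p-value = 0.5032

Since p-value > α = 0.1, we fail to reject H₀.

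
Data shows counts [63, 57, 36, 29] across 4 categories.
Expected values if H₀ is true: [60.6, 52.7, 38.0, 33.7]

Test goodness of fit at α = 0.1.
Chi-square goodness of fit test:
H₀: observed counts match expected distribution
H₁: observed counts differ from expected distribution
df = k - 1 = 3
χ² = Σ(O - E)²/E
   = (63 - 60.6)²/60.6 + (57 - 52.7)²/52.7 + (36 - 38.0)²/38.0 + (29 - 33.7)²/33.7
   = 0.095 + 0.351 + 0.105 + 0.655
   = 1.21
p-value = 0.7514

Since p-value > α = 0.1, we fail to reject H₀.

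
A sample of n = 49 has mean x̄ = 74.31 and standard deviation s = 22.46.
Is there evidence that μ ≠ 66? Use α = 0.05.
One-sample t-test:
H₀: μ = 66
H₁: μ ≠ 66
df = n - 1 = 48
t = (x̄ - μ₀) / (s/√n) = (74.31 - 66) / (22.46/√49) = 2.590
p-value = 0.0127

Since p-value < α = 0.05, we reject H₀.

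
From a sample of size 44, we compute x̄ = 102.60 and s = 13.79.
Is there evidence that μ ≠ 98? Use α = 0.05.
One-sample t-test:
H₀: μ = 98
H₁: μ ≠ 98
df = n - 1 = 43
t = (x̄ - μ₀) / (s/√n) = (102.60 - 98) / (13.79/√44) = 2.213
p-value = 0.0323

Since p-value < α = 0.05, we reject H₀.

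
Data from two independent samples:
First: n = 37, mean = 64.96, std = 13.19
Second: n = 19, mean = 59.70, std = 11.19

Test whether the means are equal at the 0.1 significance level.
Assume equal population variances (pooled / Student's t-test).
Student's two-sample t-test (equal variances):
H₀: μ₁ = μ₂
H₁: μ₁ ≠ μ₂
df = n₁ + n₂ - 2 = 54
Pooled variance s_p² = [(n₁-1)s₁² + (n₂-1)s₂²] / (n₁ + n₂ - 2) = [(36)(13.19²) + (18)(11.19²)] / 54 = 157.7228
SE = √(s_p²(1/n₁ + 1/n₂)) = √(157.7228 × (1/37 + 1/19)) = 3.5446
t = (x̄₁ - x̄₂) / SE = (64.96 - 59.70) / 3.5446 = 5.26 / 3.5446 = 1.484
p-value = 0.1436

Since p-value > α = 0.1, we fail to reject H₀.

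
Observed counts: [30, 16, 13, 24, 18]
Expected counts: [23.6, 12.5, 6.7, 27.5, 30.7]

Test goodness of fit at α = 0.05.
Chi-square goodness of fit test:
H₀: observed counts match expected distribution
H₁: observed counts differ from expected distribution
df = k - 1 = 4
χ² = Σ(O - E)²/E
   = (30 - 23.6)²/23.6 + (16 - 12.5)²/12.5 + (13 - 6.7)²/6.7 + (24 - 27.5)²/27.5 + (18 - 30.7)²/30.7
   = 1.736 + 0.980 + 5.924 + 0.445 + 5.254
   = 14.34
p-value = 0.0063

Since p-value < α = 0.05, we reject H₀.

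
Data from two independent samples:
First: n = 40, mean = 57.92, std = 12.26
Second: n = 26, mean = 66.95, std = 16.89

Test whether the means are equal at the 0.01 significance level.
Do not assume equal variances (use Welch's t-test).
Welch's two-sample t-test:
H₀: μ₁ = μ₂
H₁: μ₁ ≠ μ₂
s₁²/n₁ = 12.26²/40 = 3.7577,  s₂²/n₂ = 16.89²/26 = 10.9720
SE = √(s₁²/n₁ + s₂²/n₂) = √(3.7577 + 10.9720) = 3.8379
df (Welch-Satterthwaite) = (s₁²/n₁ + s₂²/n₂)² / [(s₁²/n₁)²/(n₁-1) + (s₂²/n₂)²/(n₂-1)] ≈ 41.91
t = (x̄₁ - x̄₂) / SE = (57.92 - 66.95) / 3.8379 = -9.03 / 3.8379 = -2.353
p-value = 0.0234

Since p-value > α = 0.01, we fail to reject H₀.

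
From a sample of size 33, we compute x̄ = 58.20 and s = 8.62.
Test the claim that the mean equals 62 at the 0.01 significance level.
One-sample t-test:
H₀: μ = 62
H₁: μ ≠ 62
df = n - 1 = 32
t = (x̄ - μ₀) / (s/√n) = (58.20 - 62) / (8.62/√33) = -2.532
p-value = 0.0164

Since p-value > α = 0.01, we fail to reject H₀.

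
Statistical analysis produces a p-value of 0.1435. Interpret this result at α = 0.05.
Since p = 0.1435 > α = 0.05, fail to reject H₀.
There is insufficient evidence to reject the null hypothesis; the result is not statistically significant at the 0.05 level.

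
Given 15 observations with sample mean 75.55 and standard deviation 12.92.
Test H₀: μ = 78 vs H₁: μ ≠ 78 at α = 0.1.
One-sample t-test:
H₀: μ = 78
H₁: μ ≠ 78
df = n - 1 = 14
t = (x̄ - μ₀) / (s/√n) = (75.55 - 78) / (12.92/√15) = -0.734
p-value = 0.4748

Since p-value > α = 0.1, we fail to reject H₀.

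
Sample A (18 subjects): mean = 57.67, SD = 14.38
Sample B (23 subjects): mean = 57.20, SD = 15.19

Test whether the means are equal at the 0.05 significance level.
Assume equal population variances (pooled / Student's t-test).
Student's two-sample t-test (equal variances):
H₀: μ₁ = μ₂
H₁: μ₁ ≠ μ₂
df = n₁ + n₂ - 2 = 39
Pooled variance s_p² = [(n₁-1)s₁² + (n₂-1)s₂²] / (n₁ + n₂ - 2) = [(17)(14.38²) + (22)(15.19²)] / 39 = 220.2956
SE = √(s_p²(1/n₁ + 1/n₂)) = √(220.2956 × (1/18 + 1/23)) = 4.6708
t = (x̄₁ - x̄₂) / SE = (57.67 - 57.20) / 4.6708 = 0.47 / 4.6708 = 0.101
p-value = 0.9204

Since p-value > α = 0.05, we fail to reject H₀.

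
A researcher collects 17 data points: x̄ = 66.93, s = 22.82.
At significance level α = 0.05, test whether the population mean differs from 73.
One-sample t-test:
H₀: μ = 73
H₁: μ ≠ 73
df = n - 1 = 16
t = (x̄ - μ₀) / (s/√n) = (66.93 - 73) / (22.82/√17) = -1.097
p-value = 0.2890

Since p-value > α = 0.05, we fail to reject H₀.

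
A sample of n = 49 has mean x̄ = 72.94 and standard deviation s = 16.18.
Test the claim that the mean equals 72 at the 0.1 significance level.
One-sample t-test:
H₀: μ = 72
H₁: μ ≠ 72
df = n - 1 = 48
t = (x̄ - μ₀) / (s/√n) = (72.94 - 72) / (16.18/√49) = 0.407
p-value = 0.6861

Since p-value > α = 0.1, we fail to reject H₀.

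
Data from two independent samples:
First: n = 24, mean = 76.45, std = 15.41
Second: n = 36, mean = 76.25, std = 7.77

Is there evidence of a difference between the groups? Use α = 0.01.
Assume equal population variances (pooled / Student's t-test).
Student's two-sample t-test (equal variances):
H₀: μ₁ = μ₂
H₁: μ₁ ≠ μ₂
df = n₁ + n₂ - 2 = 58
Pooled variance s_p² = [(n₁-1)s₁² + (n₂-1)s₂²] / (n₁ + n₂ - 2) = [(23)(15.41²) + (35)(7.77²)] / 58 = 130.6003
SE = √(s_p²(1/n₁ + 1/n₂)) = √(130.6003 × (1/24 + 1/36)) = 3.0116
t = (x̄₁ - x̄₂) / SE = (76.45 - 76.25) / 3.0116 = 0.20 / 3.0116 = 0.066
p-value = 0.9473

Since p-value > α = 0.01, we fail to reject H₀.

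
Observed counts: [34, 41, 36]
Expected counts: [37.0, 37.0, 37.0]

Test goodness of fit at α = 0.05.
Chi-square goodness of fit test:
H₀: observed counts match expected distribution
H₁: observed counts differ from expected distribution
df = k - 1 = 2
χ² = Σ(O - E)²/E
   = (34 - 37.0)²/37.0 + (41 - 37.0)²/37.0 + (36 - 37.0)²/37.0
   = 0.243 + 0.432 + 0.027
   = 0.70
p-value = 0.7037

Since p-value > α = 0.05, we fail to reject H₀.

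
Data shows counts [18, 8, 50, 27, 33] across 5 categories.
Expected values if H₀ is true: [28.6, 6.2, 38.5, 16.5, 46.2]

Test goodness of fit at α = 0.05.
Chi-square goodness of fit test:
H₀: observed counts match expected distribution
H₁: observed counts differ from expected distribution
df = k - 1 = 4
χ² = Σ(O - E)²/E
   = (18 - 28.6)²/28.6 + (8 - 6.2)²/6.2 + (50 - 38.5)²/38.5 + (27 - 16.5)²/16.5 + (33 - 46.2)²/46.2
   = 3.929 + 0.523 + 3.435 + 6.682 + 3.771
   = 18.34
p-value = 0.0011

Since p-value < α = 0.05, we reject H₀.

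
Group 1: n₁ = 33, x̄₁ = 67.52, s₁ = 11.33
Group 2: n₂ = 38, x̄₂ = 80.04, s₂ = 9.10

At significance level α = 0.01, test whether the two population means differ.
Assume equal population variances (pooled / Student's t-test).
Student's two-sample t-test (equal variances):
H₀: μ₁ = μ₂
H₁: μ₁ ≠ μ₂
df = n₁ + n₂ - 2 = 69
Pooled variance s_p² = [(n₁-1)s₁² + (n₂-1)s₂²] / (n₁ + n₂ - 2) = [(32)(11.33²) + (37)(9.10²)] / 69 = 103.9388
SE = √(s_p²(1/n₁ + 1/n₂)) = √(103.9388 × (1/33 + 1/38)) = 2.4259
t = (x̄₁ - x̄₂) / SE = (67.52 - 80.04) / 2.4259 = -12.52 / 2.4259 = -5.161
p-value < 0.0001

Since p-value < α = 0.01, we reject H₀.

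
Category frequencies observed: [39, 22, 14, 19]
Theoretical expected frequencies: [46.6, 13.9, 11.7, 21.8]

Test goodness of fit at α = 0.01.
Chi-square goodness of fit test:
H₀: observed counts match expected distribution
H₁: observed counts differ from expected distribution
df = k - 1 = 3
χ² = Σ(O - E)²/E
   = (39 - 46.6)²/46.6 + (22 - 13.9)²/13.9 + (14 - 11.7)²/11.7 + (19 - 21.8)²/21.8
   = 1.239 + 4.720 + 0.452 + 0.360
   = 6.77
p-value = 0.0796

Since p-value > α = 0.01, we fail to reject H₀.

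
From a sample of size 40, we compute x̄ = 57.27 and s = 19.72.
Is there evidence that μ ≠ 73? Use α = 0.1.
One-sample t-test:
H₀: μ = 73
H₁: μ ≠ 73
df = n - 1 = 39
t = (x̄ - μ₀) / (s/√n) = (57.27 - 73) / (19.72/√40) = -5.045
p-value < 0.0001

Since p-value < α = 0.1, we reject H₀.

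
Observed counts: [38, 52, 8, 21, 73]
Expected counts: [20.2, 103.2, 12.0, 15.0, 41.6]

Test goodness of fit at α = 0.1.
Chi-square goodness of fit test:
H₀: observed counts match expected distribution
H₁: observed counts differ from expected distribution
df = k - 1 = 4
χ² = Σ(O - E)²/E
   = (38 - 20.2)²/20.2 + (52 - 103.2)²/103.2 + (8 - 12.0)²/12.0 + (21 - 15.0)²/15.0 + (73 - 41.6)²/41.6
   = 15.685 + 25.402 + 1.333 + 2.400 + 23.701
   = 68.52
p-value < 0.0001

Since p-value < α = 0.1, we reject H₀.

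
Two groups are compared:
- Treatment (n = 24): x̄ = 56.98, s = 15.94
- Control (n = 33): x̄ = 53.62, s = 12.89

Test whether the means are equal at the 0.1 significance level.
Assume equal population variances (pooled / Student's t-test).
Student's two-sample t-test (equal variances):
H₀: μ₁ = μ₂
H₁: μ₁ ≠ μ₂
df = n₁ + n₂ - 2 = 55
Pooled variance s_p² = [(n₁-1)s₁² + (n₂-1)s₂²] / (n₁ + n₂ - 2) = [(23)(15.94²) + (32)(12.89²)] / 55 = 202.9235
SE = √(s_p²(1/n₁ + 1/n₂)) = √(202.9235 × (1/24 + 1/33)) = 3.8216
t = (x̄₁ - x̄₂) / SE = (56.98 - 53.62) / 3.8216 = 3.36 / 3.8216 = 0.879
p-value = 0.3831

Since p-value > α = 0.1, we fail to reject H₀.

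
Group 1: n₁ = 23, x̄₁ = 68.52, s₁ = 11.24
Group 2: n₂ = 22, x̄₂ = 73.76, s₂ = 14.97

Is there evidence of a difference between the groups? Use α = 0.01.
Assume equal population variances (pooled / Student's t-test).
Student's two-sample t-test (equal variances):
H₀: μ₁ = μ₂
H₁: μ₁ ≠ μ₂
df = n₁ + n₂ - 2 = 43
Pooled variance s_p² = [(n₁-1)s₁² + (n₂-1)s₂²] / (n₁ + n₂ - 2) = [(22)(11.24²) + (21)(14.97²)] / 43 = 174.0825
SE = √(s_p²(1/n₁ + 1/n₂)) = √(174.0825 × (1/23 + 1/22)) = 3.9347
t = (x̄₁ - x̄₂) / SE = (68.52 - 73.76) / 3.9347 = -5.24 / 3.9347 = -1.332
p-value = 0.1900

Since p-value > α = 0.01, we fail to reject H₀.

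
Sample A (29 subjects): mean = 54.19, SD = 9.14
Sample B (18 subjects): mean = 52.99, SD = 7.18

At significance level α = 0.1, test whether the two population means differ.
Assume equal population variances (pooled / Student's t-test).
Student's two-sample t-test (equal variances):
H₀: μ₁ = μ₂
H₁: μ₁ ≠ μ₂
df = n₁ + n₂ - 2 = 45
Pooled variance s_p² = [(n₁-1)s₁² + (n₂-1)s₂²] / (n₁ + n₂ - 2) = [(28)(9.14²) + (17)(7.18²)] / 45 = 71.4555
SE = √(s_p²(1/n₁ + 1/n₂)) = √(71.4555 × (1/29 + 1/18)) = 2.5365
t = (x̄₁ - x̄₂) / SE = (54.19 - 52.99) / 2.5365 = 1.20 / 2.5365 = 0.473
p-value = 0.6384

Since p-value > α = 0.1, we fail to reject H₀.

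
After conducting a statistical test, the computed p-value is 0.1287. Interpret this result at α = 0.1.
Since p = 0.1287 > α = 0.1, fail to reject H₀.
There is insufficient evidence to reject the null hypothesis; the result is not statistically significant at the 0.1 level.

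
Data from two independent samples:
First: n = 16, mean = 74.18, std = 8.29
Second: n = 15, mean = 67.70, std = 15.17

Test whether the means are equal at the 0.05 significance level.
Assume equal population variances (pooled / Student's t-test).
Student's two-sample t-test (equal variances):
H₀: μ₁ = μ₂
H₁: μ₁ ≠ μ₂
df = n₁ + n₂ - 2 = 29
Pooled variance s_p² = [(n₁-1)s₁² + (n₂-1)s₂²] / (n₁ + n₂ - 2) = [(15)(8.29²) + (14)(15.17²)] / 29 = 146.6437
SE = √(s_p²(1/n₁ + 1/n₂)) = √(146.6437 × (1/16 + 1/15)) = 4.3522
t = (x̄₁ - x̄₂) / SE = (74.18 - 67.70) / 4.3522 = 6.48 / 4.3522 = 1.489
p-value = 0.1473

Since p-value > α = 0.05, we fail to reject H₀.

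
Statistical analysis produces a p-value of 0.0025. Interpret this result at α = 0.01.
Since p = 0.0025 < α = 0.01, reject H₀.
There is sufficient evidence to reject the null hypothesis; the result is statistically significant at the 0.01 level.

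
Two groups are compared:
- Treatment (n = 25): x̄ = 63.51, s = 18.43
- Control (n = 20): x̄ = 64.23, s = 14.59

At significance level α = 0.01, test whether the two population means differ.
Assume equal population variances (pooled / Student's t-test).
Student's two-sample t-test (equal variances):
H₀: μ₁ = μ₂
H₁: μ₁ ≠ μ₂
df = n₁ + n₂ - 2 = 43
Pooled variance s_p² = [(n₁-1)s₁² + (n₂-1)s₂²] / (n₁ + n₂ - 2) = [(24)(18.43²) + (19)(14.59²)] / 43 = 283.6384
SE = √(s_p²(1/n₁ + 1/n₂)) = √(283.6384 × (1/25 + 1/20)) = 5.0525
t = (x̄₁ - x̄₂) / SE = (63.51 - 64.23) / 5.0525 = -0.72 / 5.0525 = -0.143
p-value = 0.8873

Since p-value > α = 0.01, we fail to reject H₀.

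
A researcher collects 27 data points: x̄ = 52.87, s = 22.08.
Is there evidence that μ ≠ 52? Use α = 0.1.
One-sample t-test:
H₀: μ = 52
H₁: μ ≠ 52
df = n - 1 = 26
t = (x̄ - μ₀) / (s/√n) = (52.87 - 52) / (22.08/√27) = 0.205
p-value = 0.8394

Since p-value > α = 0.1, we fail to reject H₀.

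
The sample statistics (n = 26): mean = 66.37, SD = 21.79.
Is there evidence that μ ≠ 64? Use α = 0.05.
One-sample t-test:
H₀: μ = 64
H₁: μ ≠ 64
df = n - 1 = 25
t = (x̄ - μ₀) / (s/√n) = (66.37 - 64) / (21.79/√26) = 0.555
p-value = 0.5841

Since p-value > α = 0.05, we fail to reject H₀.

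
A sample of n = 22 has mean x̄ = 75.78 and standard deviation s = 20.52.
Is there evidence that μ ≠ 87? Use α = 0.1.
One-sample t-test:
H₀: μ = 87
H₁: μ ≠ 87
df = n - 1 = 21
t = (x̄ - μ₀) / (s/√n) = (75.78 - 87) / (20.52/√22) = -2.565
p-value = 0.0181

Since p-value < α = 0.1, we reject H₀.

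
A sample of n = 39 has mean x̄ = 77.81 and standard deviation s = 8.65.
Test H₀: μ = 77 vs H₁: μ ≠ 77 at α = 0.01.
One-sample t-test:
H₀: μ = 77
H₁: μ ≠ 77
df = n - 1 = 38
t = (x̄ - μ₀) / (s/√n) = (77.81 - 77) / (8.65/√39) = 0.585
p-value = 0.5621

Since p-value > α = 0.01, we fail to reject H₀.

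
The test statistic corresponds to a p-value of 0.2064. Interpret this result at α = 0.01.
Since p = 0.2064 > α = 0.01, fail to reject H₀.
There is insufficient evidence to reject the null hypothesis; the result is not statistically significant at the 0.01 level.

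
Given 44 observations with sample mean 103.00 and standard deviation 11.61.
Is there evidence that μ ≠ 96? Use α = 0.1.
One-sample t-test:
H₀: μ = 96
H₁: μ ≠ 96
df = n - 1 = 43
t = (x̄ - μ₀) / (s/√n) = (103.00 - 96) / (11.61/√44) = 3.999
p-value = 0.0002

Since p-value < α = 0.1, we reject H₀.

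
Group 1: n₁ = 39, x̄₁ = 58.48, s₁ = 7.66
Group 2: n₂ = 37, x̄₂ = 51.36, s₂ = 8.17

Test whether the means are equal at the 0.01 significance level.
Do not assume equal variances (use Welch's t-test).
Welch's two-sample t-test:
H₀: μ₁ = μ₂
H₁: μ₁ ≠ μ₂
s₁²/n₁ = 7.66²/39 = 1.5045,  s₂²/n₂ = 8.17²/37 = 1.8040
SE = √(s₁²/n₁ + s₂²/n₂) = √(1.5045 + 1.8040) = 1.8189
df (Welch-Satterthwaite) = (s₁²/n₁ + s₂²/n₂)² / [(s₁²/n₁)²/(n₁-1) + (s₂²/n₂)²/(n₂-1)] ≈ 72.99
t = (x̄₁ - x̄₂) / SE = (58.48 - 51.36) / 1.8189 = 7.12 / 1.8189 = 3.914
p-value = 0.0002

Since p-value < α = 0.01, we reject H₀.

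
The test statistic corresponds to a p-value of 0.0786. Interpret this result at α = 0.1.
Since p = 0.0786 < α = 0.1, reject H₀.
There is sufficient evidence to reject the null hypothesis; the result is statistically significant at the 0.1 level.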